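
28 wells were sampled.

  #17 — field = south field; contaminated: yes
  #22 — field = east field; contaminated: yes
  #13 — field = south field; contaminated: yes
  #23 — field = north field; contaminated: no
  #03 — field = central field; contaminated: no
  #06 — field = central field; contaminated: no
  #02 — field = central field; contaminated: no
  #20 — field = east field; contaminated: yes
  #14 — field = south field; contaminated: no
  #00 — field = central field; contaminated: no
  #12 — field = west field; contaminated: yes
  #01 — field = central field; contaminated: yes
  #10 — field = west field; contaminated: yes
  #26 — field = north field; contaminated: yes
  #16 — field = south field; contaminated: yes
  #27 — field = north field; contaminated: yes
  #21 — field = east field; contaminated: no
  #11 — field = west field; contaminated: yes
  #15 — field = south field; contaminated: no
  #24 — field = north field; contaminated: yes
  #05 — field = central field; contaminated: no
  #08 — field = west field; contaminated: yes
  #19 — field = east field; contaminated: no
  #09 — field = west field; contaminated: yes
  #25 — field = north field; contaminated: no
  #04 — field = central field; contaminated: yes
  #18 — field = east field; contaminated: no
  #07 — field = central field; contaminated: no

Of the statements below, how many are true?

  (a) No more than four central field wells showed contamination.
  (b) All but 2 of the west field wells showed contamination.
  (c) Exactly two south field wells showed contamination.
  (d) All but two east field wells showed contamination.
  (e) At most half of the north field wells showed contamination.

(a) central field: |A| = 8, |A ∩ B| = 2; needs |A ∩ B| ≤ 4 — true.
(b) west field: |A| = 5, |A ∩ B| = 5; needs |A ∖ B| = 2 — false.
(c) south field: |A| = 5, |A ∩ B| = 3; needs |A ∩ B| = 2 — false.
(d) east field: |A| = 5, |A ∩ B| = 2; needs |A ∖ B| = 2 — false.
(e) north field: |A| = 5, |A ∩ B| = 3; needs |A ∩ B| ≤ |A ∖ B| — false.

1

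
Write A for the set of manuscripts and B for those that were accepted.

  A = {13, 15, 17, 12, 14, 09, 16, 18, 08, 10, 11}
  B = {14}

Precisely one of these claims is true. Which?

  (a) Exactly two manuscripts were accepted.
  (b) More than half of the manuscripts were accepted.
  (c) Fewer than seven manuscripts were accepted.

(c)

|A| = 11, |A ∩ B| = 1, |A ∖ B| = 10.
(a) requires |A ∩ B| = 2: false.
(b) requires |A ∩ B| > |A ∖ B|: false.
(c) requires |A ∩ B| < 7: true.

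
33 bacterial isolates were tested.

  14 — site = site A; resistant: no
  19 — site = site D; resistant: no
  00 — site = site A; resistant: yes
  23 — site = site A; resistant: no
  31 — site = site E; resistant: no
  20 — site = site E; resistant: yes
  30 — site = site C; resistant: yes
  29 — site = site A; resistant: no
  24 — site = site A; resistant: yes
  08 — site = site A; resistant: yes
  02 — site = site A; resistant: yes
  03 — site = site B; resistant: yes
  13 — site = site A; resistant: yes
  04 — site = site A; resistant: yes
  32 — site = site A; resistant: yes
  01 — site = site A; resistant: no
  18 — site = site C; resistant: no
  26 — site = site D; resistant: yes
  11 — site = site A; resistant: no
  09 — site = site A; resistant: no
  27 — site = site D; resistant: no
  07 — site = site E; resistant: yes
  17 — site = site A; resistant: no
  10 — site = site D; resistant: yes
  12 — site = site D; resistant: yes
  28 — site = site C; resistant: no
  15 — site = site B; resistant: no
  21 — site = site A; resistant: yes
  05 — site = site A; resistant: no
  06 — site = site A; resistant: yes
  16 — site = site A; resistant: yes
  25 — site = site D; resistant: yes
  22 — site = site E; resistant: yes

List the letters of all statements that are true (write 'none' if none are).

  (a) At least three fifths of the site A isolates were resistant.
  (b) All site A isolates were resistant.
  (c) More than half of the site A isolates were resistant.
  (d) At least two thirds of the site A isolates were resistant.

|A| = 18, |A ∩ B| = 10, |A ∖ B| = 8.
(a) |A ∩ B| / |A| ≥ 3/5: fails.
(b) A ⊆ B, i.e. every element of A is in B (|A ∖ B| = 0): fails.
(c) |A ∩ B| > |A ∖ B|: holds.
(d) |A ∩ B| / |A| ≥ 2/3: fails.

(c)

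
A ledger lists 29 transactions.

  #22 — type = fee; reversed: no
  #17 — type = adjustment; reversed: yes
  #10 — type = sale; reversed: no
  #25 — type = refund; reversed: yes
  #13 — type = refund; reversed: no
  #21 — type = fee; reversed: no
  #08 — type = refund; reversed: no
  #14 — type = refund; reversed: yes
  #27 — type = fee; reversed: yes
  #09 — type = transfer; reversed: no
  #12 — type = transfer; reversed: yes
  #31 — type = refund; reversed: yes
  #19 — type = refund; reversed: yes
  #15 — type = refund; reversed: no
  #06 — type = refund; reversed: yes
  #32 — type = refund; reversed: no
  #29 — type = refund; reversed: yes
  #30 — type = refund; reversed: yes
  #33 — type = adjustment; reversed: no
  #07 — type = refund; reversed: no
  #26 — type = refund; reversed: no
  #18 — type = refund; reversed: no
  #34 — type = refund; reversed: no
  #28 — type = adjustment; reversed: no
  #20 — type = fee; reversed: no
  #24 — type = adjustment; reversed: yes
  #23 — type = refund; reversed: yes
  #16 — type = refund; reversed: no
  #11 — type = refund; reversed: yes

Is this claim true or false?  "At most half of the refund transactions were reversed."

True

The determiner here denotes the relation: |A ∩ B| ≤ |A ∖ B|.
|A| = 18, |A ∩ B| = 9, |A ∖ B| = 9.
9 = 9, so the statement is true.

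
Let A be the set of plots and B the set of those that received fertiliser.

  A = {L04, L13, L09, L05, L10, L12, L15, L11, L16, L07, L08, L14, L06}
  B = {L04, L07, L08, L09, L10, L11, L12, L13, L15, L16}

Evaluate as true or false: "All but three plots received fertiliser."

True

The determiner here denotes the relation: |A ∖ B| = 3.
A (the restrictor) = {L04, L13, L09, L05, L10, L12, L15, L11, L16, L07, L08, L14, L06}, |A| = 13.
A ∖ B = {L05, L14, L06}, so |A ∖ B| = 3.
|A ∖ B| = 3, so the statement is true.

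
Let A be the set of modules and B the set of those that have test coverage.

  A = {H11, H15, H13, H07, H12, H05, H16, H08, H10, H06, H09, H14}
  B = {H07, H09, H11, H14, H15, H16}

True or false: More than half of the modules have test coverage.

False

Truth condition: |A ∩ B| > |A ∖ B|.
A (the restrictor) = {H11, H15, H13, H07, H12, H05, H16, H08, H10, H06, H09, H14}, |A| = 12.
A ∩ B = {H11, H15, H07, H16, H09, H14}, so |A ∩ B| = 6.
A ∖ B = {H13, H12, H05, H08, H10, H06}, so |A ∖ B| = 6.
6 = 6, so the statement is false.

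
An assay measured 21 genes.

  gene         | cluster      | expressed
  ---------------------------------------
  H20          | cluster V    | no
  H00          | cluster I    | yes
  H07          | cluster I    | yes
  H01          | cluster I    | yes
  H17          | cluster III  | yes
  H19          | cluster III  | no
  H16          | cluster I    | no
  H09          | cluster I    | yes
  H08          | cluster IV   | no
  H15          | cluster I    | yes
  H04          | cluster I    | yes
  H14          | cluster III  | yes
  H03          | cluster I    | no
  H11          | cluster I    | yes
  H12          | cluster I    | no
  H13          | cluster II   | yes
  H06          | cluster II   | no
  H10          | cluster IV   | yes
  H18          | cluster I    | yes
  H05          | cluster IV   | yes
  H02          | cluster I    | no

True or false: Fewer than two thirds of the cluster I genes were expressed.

Truth condition: |A ∩ B| / |A| < 2/3.
A (the restrictor) = {H00, H07, H01, H16, H09, H15, H04, H03, H11, H12, H18, H02}, |A| = 12.
A ∩ B = {H00, H07, H01, H09, H15, H04, H11, H18}, so |A ∩ B| = 8.
A ∖ B = {H16, H03, H12, H02}, so |A ∖ B| = 4.
|A ∩ B|/|A| = 8/12, so the statement is false.

False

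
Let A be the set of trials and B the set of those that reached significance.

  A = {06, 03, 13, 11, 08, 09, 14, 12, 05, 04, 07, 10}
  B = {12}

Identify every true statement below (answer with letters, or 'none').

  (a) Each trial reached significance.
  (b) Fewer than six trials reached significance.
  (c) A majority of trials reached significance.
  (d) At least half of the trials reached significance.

|A| = 12, |A ∩ B| = 1, |A ∖ B| = 11.
(a) A ⊆ B, i.e. every element of A is in B (|A ∖ B| = 0): fails.
(b) |A ∩ B| < 6: holds.
(c) |A ∩ B| > |A ∖ B|: fails.
(d) |A ∩ B| ≥ |A ∖ B|: fails.

(b)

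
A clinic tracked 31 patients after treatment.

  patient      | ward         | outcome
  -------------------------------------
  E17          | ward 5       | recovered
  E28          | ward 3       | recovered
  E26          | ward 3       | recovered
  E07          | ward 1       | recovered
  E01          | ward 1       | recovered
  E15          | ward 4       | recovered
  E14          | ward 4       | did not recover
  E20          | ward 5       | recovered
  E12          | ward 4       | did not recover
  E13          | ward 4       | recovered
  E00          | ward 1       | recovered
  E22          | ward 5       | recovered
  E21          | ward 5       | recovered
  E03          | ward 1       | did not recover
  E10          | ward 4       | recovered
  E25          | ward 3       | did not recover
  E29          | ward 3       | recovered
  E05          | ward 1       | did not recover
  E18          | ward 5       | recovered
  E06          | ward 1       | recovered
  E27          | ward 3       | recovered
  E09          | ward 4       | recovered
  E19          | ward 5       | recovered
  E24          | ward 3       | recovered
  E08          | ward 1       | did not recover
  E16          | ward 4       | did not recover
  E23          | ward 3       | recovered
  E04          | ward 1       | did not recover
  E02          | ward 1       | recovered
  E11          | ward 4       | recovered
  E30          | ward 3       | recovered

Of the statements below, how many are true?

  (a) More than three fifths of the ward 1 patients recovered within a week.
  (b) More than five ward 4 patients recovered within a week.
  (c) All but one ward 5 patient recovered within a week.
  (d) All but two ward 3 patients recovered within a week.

(a) ward 1: |A| = 9, |A ∩ B| = 5; needs |A ∩ B| / |A| > 3/5 — false.
(b) ward 4: |A| = 8, |A ∩ B| = 5; needs |A ∩ B| > 5 — false.
(c) ward 5: |A| = 6, |A ∩ B| = 6; needs |A ∖ B| = 1 — false.
(d) ward 3: |A| = 8, |A ∩ B| = 7; needs |A ∖ B| = 2 — false.

0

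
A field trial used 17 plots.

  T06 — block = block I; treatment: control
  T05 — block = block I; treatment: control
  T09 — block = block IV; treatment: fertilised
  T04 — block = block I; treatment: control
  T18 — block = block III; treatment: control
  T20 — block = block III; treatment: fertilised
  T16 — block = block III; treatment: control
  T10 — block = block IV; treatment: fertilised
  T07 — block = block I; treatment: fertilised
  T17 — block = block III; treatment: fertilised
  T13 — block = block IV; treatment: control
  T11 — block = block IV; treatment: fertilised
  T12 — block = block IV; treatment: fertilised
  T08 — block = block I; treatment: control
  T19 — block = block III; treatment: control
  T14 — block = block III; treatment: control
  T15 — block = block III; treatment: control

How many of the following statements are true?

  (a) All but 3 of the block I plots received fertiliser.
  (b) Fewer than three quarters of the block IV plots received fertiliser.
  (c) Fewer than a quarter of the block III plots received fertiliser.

(a) block I: |A| = 5, |A ∩ B| = 1; needs |A ∖ B| = 3 — false.
(b) block IV: |A| = 5, |A ∩ B| = 4; needs |A ∩ B| / |A| < 3/4 — false.
(c) block III: |A| = 7, |A ∩ B| = 2; needs |A ∩ B| / |A| < 1/4 — false.

0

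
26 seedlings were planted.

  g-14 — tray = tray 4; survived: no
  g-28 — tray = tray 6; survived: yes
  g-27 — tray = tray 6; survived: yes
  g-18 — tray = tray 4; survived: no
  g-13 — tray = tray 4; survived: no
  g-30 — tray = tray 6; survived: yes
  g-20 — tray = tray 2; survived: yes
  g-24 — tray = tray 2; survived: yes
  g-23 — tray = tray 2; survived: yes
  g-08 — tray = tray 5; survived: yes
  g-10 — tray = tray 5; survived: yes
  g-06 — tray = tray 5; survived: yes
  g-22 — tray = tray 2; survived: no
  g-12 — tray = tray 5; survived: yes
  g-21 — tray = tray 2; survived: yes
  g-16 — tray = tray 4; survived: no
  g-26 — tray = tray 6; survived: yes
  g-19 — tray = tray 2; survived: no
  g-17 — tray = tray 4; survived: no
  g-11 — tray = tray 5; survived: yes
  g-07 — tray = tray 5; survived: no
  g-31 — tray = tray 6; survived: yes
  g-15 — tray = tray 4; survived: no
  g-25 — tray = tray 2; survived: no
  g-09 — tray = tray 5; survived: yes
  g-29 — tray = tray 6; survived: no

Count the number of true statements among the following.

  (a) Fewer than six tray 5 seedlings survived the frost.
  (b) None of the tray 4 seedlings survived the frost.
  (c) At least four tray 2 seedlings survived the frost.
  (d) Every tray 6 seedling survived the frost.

(a) tray 5: |A| = 7, |A ∩ B| = 6; needs |A ∩ B| < 6 — false.
(b) tray 4: |A| = 6, |A ∩ B| = 0; needs A ∩ B = ∅ (|A ∩ B| = 0) — true.
(c) tray 2: |A| = 7, |A ∩ B| = 4; needs |A ∩ B| ≥ 4 — true.
(d) tray 6: |A| = 6, |A ∩ B| = 5; needs A ⊆ B, i.e. every element of A is in B (|A ∖ B| = 0) — false.

2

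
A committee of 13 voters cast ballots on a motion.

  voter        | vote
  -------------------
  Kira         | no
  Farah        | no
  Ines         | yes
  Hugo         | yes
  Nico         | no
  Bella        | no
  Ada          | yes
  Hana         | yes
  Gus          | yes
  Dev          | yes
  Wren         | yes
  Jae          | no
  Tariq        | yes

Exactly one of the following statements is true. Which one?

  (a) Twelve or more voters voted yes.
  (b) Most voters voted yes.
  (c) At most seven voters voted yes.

(b)

|A| = 13, |A ∩ B| = 8, |A ∖ B| = 5.
(a) requires |A ∩ B| ≥ 12: false.
(b) requires |A ∩ B| > |A ∖ B|: true.
(c) requires |A ∩ B| ≤ 7: false.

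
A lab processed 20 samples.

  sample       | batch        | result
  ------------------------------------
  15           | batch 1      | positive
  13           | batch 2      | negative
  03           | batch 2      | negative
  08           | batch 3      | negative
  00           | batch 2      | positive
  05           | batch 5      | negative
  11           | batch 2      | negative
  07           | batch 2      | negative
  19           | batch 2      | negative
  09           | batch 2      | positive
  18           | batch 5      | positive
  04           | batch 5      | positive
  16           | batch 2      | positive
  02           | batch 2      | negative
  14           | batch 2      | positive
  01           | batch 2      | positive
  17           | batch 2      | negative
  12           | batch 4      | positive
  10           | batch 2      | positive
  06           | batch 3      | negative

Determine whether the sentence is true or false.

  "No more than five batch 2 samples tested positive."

False

'No more than five batch 2 samples tested positive' holds iff |A ∩ B| ≤ 5.
A (the restrictor) = {13, 03, 00, 11, 07, 19, 09, 16, 02, 14, 01, 17, 10}, |A| = 13.
A ∩ B = {00, 09, 16, 14, 01, 10}, so |A ∩ B| = 6.
|A ∩ B| = 6, so the statement is false.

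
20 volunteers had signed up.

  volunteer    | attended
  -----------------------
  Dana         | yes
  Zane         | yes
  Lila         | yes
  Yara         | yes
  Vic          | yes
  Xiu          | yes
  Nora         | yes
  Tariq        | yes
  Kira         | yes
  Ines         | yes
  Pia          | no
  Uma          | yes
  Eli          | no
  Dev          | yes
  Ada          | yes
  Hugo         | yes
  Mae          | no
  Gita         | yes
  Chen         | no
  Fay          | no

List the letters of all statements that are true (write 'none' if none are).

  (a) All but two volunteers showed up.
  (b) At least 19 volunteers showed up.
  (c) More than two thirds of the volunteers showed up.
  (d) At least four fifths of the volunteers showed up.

(c)

|A| = 20, |A ∩ B| = 15, |A ∖ B| = 5.
(a) |A ∖ B| = 2: fails.
(b) |A ∩ B| ≥ 19: fails.
(c) |A ∩ B| / |A| > 2/3: holds.
(d) |A ∩ B| / |A| ≥ 4/5: fails.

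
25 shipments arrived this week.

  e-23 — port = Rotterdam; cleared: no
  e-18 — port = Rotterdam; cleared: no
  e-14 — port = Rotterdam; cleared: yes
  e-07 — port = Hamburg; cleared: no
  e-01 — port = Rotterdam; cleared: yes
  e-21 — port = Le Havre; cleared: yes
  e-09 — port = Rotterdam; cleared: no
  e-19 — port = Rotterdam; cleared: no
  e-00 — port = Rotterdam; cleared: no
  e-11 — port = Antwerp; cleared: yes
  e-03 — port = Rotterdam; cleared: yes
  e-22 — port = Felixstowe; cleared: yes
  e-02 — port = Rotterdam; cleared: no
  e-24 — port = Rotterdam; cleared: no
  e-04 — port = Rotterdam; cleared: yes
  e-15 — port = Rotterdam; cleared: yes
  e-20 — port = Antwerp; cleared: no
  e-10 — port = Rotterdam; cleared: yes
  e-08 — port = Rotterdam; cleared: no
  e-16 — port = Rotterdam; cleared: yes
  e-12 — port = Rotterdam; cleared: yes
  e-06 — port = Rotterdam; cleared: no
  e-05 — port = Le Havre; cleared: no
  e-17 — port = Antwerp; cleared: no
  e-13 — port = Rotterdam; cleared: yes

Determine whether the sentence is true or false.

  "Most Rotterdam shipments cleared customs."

False

Truth condition: |A ∩ B| > |A ∖ B|.
|A| = 18, |A ∩ B| = 9, |A ∖ B| = 9.
9 = 9, so the statement is false.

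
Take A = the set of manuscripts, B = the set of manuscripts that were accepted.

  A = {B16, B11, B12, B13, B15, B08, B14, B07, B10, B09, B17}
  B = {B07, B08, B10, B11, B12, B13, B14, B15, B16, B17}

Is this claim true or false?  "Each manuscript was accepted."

Truth condition: A ⊆ B, i.e. every element of A is in B (|A ∖ B| = 0).
A (the restrictor) = {B16, B11, B12, B13, B15, B08, B14, B07, B10, B09, B17}, |A| = 11.
A ∖ B = {B09}, so |A ∖ B| = 1.
So the statement is false.

False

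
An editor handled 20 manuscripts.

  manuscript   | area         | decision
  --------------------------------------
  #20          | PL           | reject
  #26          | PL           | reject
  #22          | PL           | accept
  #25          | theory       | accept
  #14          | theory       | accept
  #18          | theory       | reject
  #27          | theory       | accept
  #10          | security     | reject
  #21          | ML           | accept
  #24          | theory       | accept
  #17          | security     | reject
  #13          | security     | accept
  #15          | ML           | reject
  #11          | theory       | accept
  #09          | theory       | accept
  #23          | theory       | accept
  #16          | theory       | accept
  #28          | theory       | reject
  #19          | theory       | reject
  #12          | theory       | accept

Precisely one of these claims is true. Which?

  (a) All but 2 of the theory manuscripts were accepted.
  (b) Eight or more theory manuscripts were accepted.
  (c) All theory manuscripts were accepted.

(b)

|A| = 12, |A ∩ B| = 9, |A ∖ B| = 3.
(a) requires |A ∖ B| = 2: false.
(b) requires |A ∩ B| ≥ 8: true.
(c) requires A ⊆ B, i.e. every element of A is in B (|A ∖ B| = 0): false.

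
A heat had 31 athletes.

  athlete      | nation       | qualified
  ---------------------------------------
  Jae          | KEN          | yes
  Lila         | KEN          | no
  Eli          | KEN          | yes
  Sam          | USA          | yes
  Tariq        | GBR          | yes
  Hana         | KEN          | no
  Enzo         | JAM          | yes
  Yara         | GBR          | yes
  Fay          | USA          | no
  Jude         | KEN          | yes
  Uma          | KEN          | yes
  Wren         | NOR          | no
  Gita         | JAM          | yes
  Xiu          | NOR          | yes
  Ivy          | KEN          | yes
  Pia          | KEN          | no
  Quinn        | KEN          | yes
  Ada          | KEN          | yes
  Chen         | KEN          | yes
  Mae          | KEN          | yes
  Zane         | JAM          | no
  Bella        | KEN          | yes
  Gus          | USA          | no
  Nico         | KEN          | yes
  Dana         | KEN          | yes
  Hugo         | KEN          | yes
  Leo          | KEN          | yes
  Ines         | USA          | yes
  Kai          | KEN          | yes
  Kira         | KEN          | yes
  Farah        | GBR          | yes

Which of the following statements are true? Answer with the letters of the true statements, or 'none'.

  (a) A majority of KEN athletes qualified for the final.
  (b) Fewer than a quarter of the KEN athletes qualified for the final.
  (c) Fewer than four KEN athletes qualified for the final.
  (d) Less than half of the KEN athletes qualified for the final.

|A| = 19, |A ∩ B| = 16, |A ∖ B| = 3.
(a) |A ∩ B| > |A ∖ B|: holds.
(b) |A ∩ B| / |A| < 1/4: fails.
(c) |A ∩ B| < 4: fails.
(d) |A ∩ B| < |A ∖ B|: fails.

(a)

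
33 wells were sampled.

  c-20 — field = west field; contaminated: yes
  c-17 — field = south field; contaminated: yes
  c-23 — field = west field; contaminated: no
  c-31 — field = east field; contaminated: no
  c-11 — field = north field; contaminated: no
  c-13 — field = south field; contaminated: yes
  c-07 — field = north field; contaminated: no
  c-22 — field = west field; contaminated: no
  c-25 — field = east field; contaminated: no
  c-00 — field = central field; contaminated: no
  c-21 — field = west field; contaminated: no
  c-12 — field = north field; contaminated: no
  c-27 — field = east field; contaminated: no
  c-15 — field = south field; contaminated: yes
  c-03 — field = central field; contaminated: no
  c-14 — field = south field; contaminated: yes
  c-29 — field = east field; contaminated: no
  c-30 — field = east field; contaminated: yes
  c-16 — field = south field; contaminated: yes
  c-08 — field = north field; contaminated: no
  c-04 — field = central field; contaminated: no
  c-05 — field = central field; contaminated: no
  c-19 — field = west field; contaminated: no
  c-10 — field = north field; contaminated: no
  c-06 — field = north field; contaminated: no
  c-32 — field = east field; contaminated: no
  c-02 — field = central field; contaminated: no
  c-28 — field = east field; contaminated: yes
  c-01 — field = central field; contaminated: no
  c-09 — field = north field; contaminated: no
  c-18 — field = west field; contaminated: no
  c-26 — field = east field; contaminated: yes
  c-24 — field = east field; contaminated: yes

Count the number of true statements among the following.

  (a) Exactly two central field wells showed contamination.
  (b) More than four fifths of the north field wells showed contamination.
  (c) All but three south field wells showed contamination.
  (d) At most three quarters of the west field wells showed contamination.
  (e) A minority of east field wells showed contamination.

2

(a) central field: |A| = 6, |A ∩ B| = 0; needs |A ∩ B| = 2 — false.
(b) north field: |A| = 7, |A ∩ B| = 0; needs |A ∩ B| / |A| > 4/5 — false.
(c) south field: |A| = 5, |A ∩ B| = 5; needs |A ∖ B| = 3 — false.
(d) west field: |A| = 6, |A ∩ B| = 1; needs |A ∩ B| / |A| ≤ 3/4 — true.
(e) east field: |A| = 9, |A ∩ B| = 4; needs |A ∩ B| < |A ∖ B| — true.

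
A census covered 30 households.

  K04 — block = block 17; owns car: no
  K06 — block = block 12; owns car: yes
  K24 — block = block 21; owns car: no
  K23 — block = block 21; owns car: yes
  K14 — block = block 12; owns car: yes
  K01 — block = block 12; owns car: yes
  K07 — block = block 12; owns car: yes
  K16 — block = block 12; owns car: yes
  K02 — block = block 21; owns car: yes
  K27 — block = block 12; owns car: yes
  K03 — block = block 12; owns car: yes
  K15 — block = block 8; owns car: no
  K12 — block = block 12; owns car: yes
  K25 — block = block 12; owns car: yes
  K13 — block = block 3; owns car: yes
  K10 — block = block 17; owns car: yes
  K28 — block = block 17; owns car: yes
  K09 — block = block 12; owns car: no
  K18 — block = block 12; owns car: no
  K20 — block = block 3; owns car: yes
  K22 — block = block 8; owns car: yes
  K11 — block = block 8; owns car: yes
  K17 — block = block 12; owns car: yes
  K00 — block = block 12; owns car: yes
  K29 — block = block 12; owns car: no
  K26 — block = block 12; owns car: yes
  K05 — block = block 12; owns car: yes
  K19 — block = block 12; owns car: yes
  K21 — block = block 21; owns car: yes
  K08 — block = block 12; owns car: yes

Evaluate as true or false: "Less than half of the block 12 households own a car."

False

Truth condition: |A ∩ B| < |A ∖ B|.
|A| = 18, |A ∩ B| = 15, |A ∖ B| = 3.
15 > 3, so the statement is false.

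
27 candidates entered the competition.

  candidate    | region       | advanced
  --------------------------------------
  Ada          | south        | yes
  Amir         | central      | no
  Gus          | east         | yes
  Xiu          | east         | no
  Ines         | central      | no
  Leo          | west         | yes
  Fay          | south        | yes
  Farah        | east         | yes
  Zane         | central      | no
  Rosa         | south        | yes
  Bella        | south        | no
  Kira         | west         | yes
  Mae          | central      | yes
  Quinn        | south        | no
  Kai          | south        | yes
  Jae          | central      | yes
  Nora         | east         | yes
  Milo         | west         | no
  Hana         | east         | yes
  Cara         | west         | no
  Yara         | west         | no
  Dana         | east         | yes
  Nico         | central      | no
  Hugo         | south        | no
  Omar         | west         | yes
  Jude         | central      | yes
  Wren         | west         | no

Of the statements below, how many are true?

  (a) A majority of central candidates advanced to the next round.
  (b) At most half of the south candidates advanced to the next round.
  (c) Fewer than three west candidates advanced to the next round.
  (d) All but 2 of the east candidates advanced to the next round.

(a) central: |A| = 7, |A ∩ B| = 3; needs |A ∩ B| > |A ∖ B| — false.
(b) south: |A| = 7, |A ∩ B| = 4; needs |A ∩ B| ≤ |A ∖ B| — false.
(c) west: |A| = 7, |A ∩ B| = 3; needs |A ∩ B| < 3 — false.
(d) east: |A| = 6, |A ∩ B| = 5; needs |A ∖ B| = 2 — false.

0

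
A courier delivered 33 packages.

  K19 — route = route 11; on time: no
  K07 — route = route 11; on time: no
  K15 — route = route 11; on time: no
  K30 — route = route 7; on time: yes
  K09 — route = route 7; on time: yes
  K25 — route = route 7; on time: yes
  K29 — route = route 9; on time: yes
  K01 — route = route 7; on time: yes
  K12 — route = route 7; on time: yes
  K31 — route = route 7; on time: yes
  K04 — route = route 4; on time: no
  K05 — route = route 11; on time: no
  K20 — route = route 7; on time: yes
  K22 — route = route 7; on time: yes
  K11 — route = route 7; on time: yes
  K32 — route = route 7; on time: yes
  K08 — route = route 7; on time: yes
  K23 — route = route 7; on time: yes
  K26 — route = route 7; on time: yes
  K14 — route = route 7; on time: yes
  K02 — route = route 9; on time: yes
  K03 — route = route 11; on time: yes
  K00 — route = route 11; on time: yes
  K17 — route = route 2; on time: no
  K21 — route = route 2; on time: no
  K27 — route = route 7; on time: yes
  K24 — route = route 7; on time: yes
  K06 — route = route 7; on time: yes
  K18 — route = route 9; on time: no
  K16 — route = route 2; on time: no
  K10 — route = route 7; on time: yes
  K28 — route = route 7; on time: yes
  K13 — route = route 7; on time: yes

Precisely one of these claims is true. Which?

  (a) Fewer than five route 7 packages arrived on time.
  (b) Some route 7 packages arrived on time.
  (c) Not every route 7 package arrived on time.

(b)

|A| = 20, |A ∩ B| = 20, |A ∖ B| = 0.
(a) requires |A ∩ B| < 5: false.
(b) requires A ∩ B ≠ ∅ (|A ∩ B| ≥ 1): true.
(c) requires A ⊄ B (|A ∖ B| ≥ 1): false.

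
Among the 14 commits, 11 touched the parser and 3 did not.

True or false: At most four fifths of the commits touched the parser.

True

Truth condition: |A ∩ B| / |A| ≤ 4/5.
|A| = 14, |A ∩ B| = 11, |A ∖ B| = 3.
|A ∩ B|/|A| = 11/14, so the statement is true.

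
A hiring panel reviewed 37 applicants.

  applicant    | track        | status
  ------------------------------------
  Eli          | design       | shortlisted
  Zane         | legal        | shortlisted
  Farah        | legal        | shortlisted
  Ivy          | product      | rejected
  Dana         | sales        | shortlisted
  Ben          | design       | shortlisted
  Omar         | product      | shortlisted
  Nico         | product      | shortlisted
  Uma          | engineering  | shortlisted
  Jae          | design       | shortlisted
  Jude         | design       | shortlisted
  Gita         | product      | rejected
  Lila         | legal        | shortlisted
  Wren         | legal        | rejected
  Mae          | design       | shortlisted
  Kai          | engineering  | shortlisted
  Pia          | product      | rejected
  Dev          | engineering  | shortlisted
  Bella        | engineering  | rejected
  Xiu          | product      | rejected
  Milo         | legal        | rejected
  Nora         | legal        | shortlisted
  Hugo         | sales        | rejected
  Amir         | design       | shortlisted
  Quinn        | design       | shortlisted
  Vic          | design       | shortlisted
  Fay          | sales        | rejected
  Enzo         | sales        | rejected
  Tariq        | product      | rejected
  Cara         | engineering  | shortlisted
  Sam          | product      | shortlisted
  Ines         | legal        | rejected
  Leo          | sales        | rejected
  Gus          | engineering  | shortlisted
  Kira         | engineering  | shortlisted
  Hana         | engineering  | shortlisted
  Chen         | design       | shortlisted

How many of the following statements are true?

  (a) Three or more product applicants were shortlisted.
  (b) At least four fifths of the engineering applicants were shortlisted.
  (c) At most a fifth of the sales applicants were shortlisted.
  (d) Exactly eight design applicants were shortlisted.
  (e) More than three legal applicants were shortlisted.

(a) product: |A| = 8, |A ∩ B| = 3; needs |A ∩ B| ≥ 3 — true.
(b) engineering: |A| = 8, |A ∩ B| = 7; needs |A ∩ B| / |A| ≥ 4/5 — true.
(c) sales: |A| = 5, |A ∩ B| = 1; needs |A ∩ B| / |A| ≤ 1/5 — true.
(d) design: |A| = 9, |A ∩ B| = 9; needs |A ∩ B| = 8 — false.
(e) legal: |A| = 7, |A ∩ B| = 4; needs |A ∩ B| > 3 — true.

4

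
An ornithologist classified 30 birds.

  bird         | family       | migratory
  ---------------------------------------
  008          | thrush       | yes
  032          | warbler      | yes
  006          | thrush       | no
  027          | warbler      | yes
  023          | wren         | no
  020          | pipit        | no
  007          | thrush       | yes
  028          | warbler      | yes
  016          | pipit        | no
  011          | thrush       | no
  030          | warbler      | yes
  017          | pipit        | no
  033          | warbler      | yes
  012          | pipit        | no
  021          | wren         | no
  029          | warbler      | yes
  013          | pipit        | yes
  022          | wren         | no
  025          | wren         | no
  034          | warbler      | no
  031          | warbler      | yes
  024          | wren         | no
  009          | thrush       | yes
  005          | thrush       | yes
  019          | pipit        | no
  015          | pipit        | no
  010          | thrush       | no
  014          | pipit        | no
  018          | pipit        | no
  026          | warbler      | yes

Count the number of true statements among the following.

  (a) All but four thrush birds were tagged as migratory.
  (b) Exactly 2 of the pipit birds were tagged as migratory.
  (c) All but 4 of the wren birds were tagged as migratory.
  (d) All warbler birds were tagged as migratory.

0

(a) thrush: |A| = 7, |A ∩ B| = 4; needs |A ∖ B| = 4 — false.
(b) pipit: |A| = 9, |A ∩ B| = 1; needs |A ∩ B| = 2 — false.
(c) wren: |A| = 5, |A ∩ B| = 0; needs |A ∖ B| = 4 — false.
(d) warbler: |A| = 9, |A ∩ B| = 8; needs A ⊆ B, i.e. every element of A is in B (|A ∖ B| = 0) — false.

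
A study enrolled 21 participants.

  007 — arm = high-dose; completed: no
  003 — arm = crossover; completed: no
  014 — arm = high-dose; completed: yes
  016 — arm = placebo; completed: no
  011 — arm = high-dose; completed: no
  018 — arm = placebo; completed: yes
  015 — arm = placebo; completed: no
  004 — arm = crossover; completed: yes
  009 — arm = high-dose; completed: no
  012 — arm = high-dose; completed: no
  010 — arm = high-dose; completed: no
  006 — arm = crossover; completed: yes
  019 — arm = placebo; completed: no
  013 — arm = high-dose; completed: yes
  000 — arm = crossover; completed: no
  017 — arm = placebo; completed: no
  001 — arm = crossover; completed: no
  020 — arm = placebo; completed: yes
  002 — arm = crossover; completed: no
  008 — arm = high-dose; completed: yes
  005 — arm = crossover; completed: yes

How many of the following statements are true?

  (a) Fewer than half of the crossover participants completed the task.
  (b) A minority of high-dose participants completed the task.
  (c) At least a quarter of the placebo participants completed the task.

(a) crossover: |A| = 7, |A ∩ B| = 3; needs |A ∩ B| < |A ∖ B| — true.
(b) high-dose: |A| = 8, |A ∩ B| = 3; needs |A ∩ B| < |A ∖ B| — true.
(c) placebo: |A| = 6, |A ∩ B| = 2; needs |A ∩ B| / |A| ≥ 1/4 — true.

3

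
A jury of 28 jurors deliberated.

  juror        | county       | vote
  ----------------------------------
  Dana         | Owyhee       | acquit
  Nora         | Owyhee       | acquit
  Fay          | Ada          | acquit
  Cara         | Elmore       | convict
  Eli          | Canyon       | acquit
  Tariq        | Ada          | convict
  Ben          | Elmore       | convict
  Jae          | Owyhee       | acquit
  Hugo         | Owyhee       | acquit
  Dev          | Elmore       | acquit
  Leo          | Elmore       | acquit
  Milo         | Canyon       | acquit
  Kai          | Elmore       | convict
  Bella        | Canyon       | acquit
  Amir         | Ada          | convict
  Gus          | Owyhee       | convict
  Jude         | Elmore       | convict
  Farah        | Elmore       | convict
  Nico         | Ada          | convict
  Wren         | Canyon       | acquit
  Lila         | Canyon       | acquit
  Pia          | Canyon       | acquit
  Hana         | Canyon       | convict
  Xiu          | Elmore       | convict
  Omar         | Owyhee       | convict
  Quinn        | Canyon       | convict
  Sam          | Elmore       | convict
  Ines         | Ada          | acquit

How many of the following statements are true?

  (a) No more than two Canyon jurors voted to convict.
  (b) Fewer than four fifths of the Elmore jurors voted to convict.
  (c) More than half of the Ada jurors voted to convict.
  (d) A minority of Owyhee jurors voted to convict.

(a) Canyon: |A| = 8, |A ∩ B| = 2; needs |A ∩ B| ≤ 2 — true.
(b) Elmore: |A| = 9, |A ∩ B| = 7; needs |A ∩ B| / |A| < 4/5 — true.
(c) Ada: |A| = 5, |A ∩ B| = 3; needs |A ∩ B| > |A ∖ B| — true.
(d) Owyhee: |A| = 6, |A ∩ B| = 2; needs |A ∩ B| < |A ∖ B| — true.

4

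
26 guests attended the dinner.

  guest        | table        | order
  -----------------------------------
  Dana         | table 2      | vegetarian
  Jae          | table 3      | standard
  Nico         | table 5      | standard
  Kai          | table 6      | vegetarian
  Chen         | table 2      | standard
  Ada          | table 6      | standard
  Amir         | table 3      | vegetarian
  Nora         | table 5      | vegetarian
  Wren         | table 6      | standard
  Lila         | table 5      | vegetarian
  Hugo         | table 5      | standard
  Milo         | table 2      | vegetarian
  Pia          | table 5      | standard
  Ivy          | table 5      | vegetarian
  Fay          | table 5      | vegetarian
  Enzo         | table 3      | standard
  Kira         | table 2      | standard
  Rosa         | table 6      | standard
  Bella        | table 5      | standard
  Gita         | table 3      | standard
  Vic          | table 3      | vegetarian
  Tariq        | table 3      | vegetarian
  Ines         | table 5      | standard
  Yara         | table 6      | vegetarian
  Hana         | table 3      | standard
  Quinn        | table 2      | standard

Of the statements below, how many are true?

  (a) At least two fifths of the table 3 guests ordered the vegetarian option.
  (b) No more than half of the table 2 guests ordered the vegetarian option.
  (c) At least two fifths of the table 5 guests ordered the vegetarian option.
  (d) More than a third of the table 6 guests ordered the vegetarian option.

(a) table 3: |A| = 7, |A ∩ B| = 3; needs |A ∩ B| / |A| ≥ 2/5 — true.
(b) table 2: |A| = 5, |A ∩ B| = 2; needs |A ∩ B| ≤ |A ∖ B| — true.
(c) table 5: |A| = 9, |A ∩ B| = 4; needs |A ∩ B| / |A| ≥ 2/5 — true.
(d) table 6: |A| = 5, |A ∩ B| = 2; needs |A ∩ B| / |A| > 1/3 — true.

4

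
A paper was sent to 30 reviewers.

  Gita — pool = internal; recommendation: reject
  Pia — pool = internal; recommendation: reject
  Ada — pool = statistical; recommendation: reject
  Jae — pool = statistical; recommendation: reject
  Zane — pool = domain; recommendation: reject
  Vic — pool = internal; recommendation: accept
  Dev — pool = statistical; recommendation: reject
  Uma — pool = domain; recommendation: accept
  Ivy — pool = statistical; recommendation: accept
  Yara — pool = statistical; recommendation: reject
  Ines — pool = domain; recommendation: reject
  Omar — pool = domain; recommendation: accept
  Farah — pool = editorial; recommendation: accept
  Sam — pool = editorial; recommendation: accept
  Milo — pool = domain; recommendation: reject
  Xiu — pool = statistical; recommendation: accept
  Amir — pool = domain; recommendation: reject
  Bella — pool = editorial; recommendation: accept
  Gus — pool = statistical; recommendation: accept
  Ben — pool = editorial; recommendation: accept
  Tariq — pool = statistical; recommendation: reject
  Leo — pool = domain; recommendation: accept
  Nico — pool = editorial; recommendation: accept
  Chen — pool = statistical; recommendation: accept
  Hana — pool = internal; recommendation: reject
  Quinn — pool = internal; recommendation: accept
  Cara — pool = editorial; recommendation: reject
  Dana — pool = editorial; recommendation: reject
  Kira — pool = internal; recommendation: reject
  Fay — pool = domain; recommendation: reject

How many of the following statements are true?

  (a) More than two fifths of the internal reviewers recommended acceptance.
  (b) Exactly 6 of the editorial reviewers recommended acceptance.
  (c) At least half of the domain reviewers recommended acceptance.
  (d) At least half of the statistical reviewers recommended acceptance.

0

(a) internal: |A| = 6, |A ∩ B| = 2; needs |A ∩ B| / |A| > 2/5 — false.
(b) editorial: |A| = 7, |A ∩ B| = 5; needs |A ∩ B| = 6 — false.
(c) domain: |A| = 8, |A ∩ B| = 3; needs |A ∩ B| ≥ |A ∖ B| — false.
(d) statistical: |A| = 9, |A ∩ B| = 4; needs |A ∩ B| ≥ |A ∖ B| — false.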